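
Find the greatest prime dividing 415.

83

415 = 5 · 83
83 is prime.
So 415 = 5 · 83; the largest prime factor is 83.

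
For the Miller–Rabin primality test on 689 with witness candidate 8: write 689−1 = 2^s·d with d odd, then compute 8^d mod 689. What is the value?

291

689 − 1 = 688 = 2^4 · 43, so d = 43.
8^1 ≡ 8 (mod 689)
8^2 ≡ 8^2 = 64 ≡ 64 (mod 689)
8^4 ≡ 64^2 = 4096 ≡ 651 (mod 689)
8^8 ≡ 651^2 = 423801 ≡ 66 (mod 689)
8^16 ≡ 66^2 = 4356 ≡ 222 (mod 689)
8^32 ≡ 222^2 = 49284 ≡ 365 (mod 689)
43 = 32 + 8 + 2 + 1 in binary powers of 2.
So 8^43 ≡ 365 · 66 · 64 · 8 ≡ 291 (mod 689).
Squaring chain: 291 → 623 → 222 → 365; never reaches −1, so base 8 is a Miller–Rabin witness that 689 is composite.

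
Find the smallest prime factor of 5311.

47

5311 is odd.
Digit sum 10, not divisible by 3.
Ends in 1: not divisible by 5.
7: 5311 = 7·758 + 5
11: 5311 = 11·482 + 9
13: 5311 = 13·408 + 7
17: 5311 = 17·312 + 7
19: 5311 = 19·279 + 10
23: 5311 = 23·230 + 21
29: 5311 = 29·183 + 4
31: 5311 = 31·171 + 10
37: 5311 = 37·143 + 20
41: 5311 = 41·129 + 22
43: 5311 = 43·123 + 22
47: 5311 = 47·113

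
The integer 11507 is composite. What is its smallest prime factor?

37

11507 is odd.
Digit sum 14, not divisible by 3.
Ends in 7: not divisible by 5.
7: 11507 = 7·1643 + 6
11: 11507 = 11·1046 + 1
13: 11507 = 13·885 + 2
17: 11507 = 17·676 + 15
19: 11507 = 19·605 + 12
23: 11507 = 23·500 + 7
29: 11507 = 29·396 + 23
31: 11507 = 31·371 + 6
37: 11507 = 37·311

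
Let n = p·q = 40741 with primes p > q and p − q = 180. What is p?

Since p = q + 180, we have 40741 = q(q + 180), so q² + 180q − 40741 = 0.
Discriminant: 180² + 4·40741 = 32400 + 162964 = 195364; √195364 = 442.
q = (−180 + 442)/2 = 131, and p = q + 180 = 311.
Check: 131 · 311 = 40741.

311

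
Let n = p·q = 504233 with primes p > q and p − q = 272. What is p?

Since p = q + 272, we have 504233 = q(q + 272), so q² + 272q − 504233 = 0.
Discriminant: 272² + 4·504233 = 73984 + 2016932 = 2090916; √2090916 = 1446.
q = (−272 + 1446)/2 = 587, and p = q + 272 = 859.
Check: 587 · 859 = 504233.

859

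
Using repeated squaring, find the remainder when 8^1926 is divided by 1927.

8^1 ≡ 8 (mod 1927)
8^2 ≡ 8^2 = 64 ≡ 64 (mod 1927)
8^4 ≡ 64^2 = 4096 ≡ 242 (mod 1927)
8^8 ≡ 242^2 = 58564 ≡ 754 (mod 1927)
8^16 ≡ 754^2 = 568516 ≡ 51 (mod 1927)
8^32 ≡ 51^2 = 2601 ≡ 674 (mod 1927)
8^64 ≡ 674^2 = 454276 ≡ 1431 (mod 1927)
8^128 ≡ 1431^2 = 2047761 ≡ 1287 (mod 1927)
8^256 ≡ 1287^2 = 1656369 ≡ 1076 (mod 1927)
8^512 ≡ 1076^2 = 1157776 ≡ 1576 (mod 1927)
8^1024 ≡ 1576^2 = 2483776 ≡ 1800 (mod 1927)
1926 = 1024 + 512 + 256 + 128 + 4 + 2 in binary powers of 2.
So 8^1926 ≡ 1800 · 1576 · 1076 · 1287 · 242 · 64 ≡ 1630 (mod 1927).
Since 1630 ≠ 1, base 8 is a Fermat witness: 1927 is composite.

1630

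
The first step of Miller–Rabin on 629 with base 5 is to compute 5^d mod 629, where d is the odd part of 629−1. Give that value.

629 − 1 = 628 = 2^2 · 157, so d = 157.
5^1 ≡ 5 (mod 629)
5^2 ≡ 5^2 = 25 ≡ 25 (mod 629)
5^4 ≡ 25^2 = 625 ≡ 625 (mod 629)
5^8 ≡ 625^2 = 390625 ≡ 16 (mod 629)
5^16 ≡ 16^2 = 256 ≡ 256 (mod 629)
5^32 ≡ 256^2 = 65536 ≡ 120 (mod 629)
5^64 ≡ 120^2 = 14400 ≡ 562 (mod 629)
5^128 ≡ 562^2 = 315844 ≡ 86 (mod 629)
157 = 128 + 16 + 8 + 4 + 1 in binary powers of 2.
So 5^157 ≡ 86 · 256 · 16 · 625 · 5 ≡ 309 (mod 629).
Squaring chain: 309 → 502; never reaches −1, so base 5 is a Miller–Rabin witness that 629 is composite.

309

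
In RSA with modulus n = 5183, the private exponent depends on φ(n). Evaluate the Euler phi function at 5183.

Factor: 5183 = 71 · 73.
φ(5183) = (71−1) · (73−1) = 70 · 72 = 5040.

5040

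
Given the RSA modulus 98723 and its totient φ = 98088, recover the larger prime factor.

φ(n) = (p−1)(q−1) = n − (p+q) + 1, so p + q = 98723 − 98088 + 1 = 636.
p and q are the roots of t² − 636t + 98723 = 0.
Discriminant: 636² − 4·98723 = 404496 − 394892 = 9604; √9604 = 98.
q = (636 − 98)/2 = 269, p = (636 + 98)/2 = 367.
Check: 269 · 367 = 98723.

367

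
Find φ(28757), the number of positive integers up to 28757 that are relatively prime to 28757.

Factor: 28757 = 149 · 193.
φ(28757) = (149−1) · (193−1) = 148 · 192 = 28416.

28416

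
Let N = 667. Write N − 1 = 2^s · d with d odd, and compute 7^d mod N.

458

667 − 1 = 666 = 2^1 · 333, so d = 333.
7^1 ≡ 7 (mod 667)
7^2 ≡ 7^2 = 49 ≡ 49 (mod 667)
7^4 ≡ 49^2 = 2401 ≡ 400 (mod 667)
7^8 ≡ 400^2 = 160000 ≡ 587 (mod 667)
7^16 ≡ 587^2 = 344569 ≡ 397 (mod 667)
7^32 ≡ 397^2 = 157609 ≡ 197 (mod 667)
7^64 ≡ 197^2 = 38809 ≡ 123 (mod 667)
7^128 ≡ 123^2 = 15129 ≡ 455 (mod 667)
7^256 ≡ 455^2 = 207025 ≡ 255 (mod 667)
333 = 256 + 64 + 8 + 4 + 1 in binary powers of 2.
So 7^333 ≡ 255 · 123 · 587 · 400 · 7 ≡ 458 (mod 667).
Squaring chain: 458; never reaches −1, so base 7 is a Miller–Rabin witness that 667 is composite.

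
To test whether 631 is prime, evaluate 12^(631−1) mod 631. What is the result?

12^1 ≡ 12 (mod 631)
12^2 ≡ 12^2 = 144 ≡ 144 (mod 631)
12^4 ≡ 144^2 = 20736 ≡ 544 (mod 631)
12^8 ≡ 544^2 = 295936 ≡ 628 (mod 631)
12^16 ≡ 628^2 = 394384 ≡ 9 (mod 631)
12^32 ≡ 9^2 = 81 ≡ 81 (mod 631)
12^64 ≡ 81^2 = 6561 ≡ 251 (mod 631)
12^128 ≡ 251^2 = 63001 ≡ 532 (mod 631)
12^256 ≡ 532^2 = 283024 ≡ 336 (mod 631)
12^512 ≡ 336^2 = 112896 ≡ 578 (mod 631)
630 = 512 + 64 + 32 + 16 + 4 + 2 in binary powers of 2.
So 12^630 ≡ 578 · 251 · 81 · 9 · 544 · 144 ≡ 1 (mod 631).
Since the result is 1, base 12 gives no evidence that 631 is composite.

1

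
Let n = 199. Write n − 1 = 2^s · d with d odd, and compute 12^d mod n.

199 − 1 = 198 = 2^1 · 99, so d = 99.
12^1 ≡ 12 (mod 199)
12^2 ≡ 12^2 = 144 ≡ 144 (mod 199)
12^4 ≡ 144^2 = 20736 ≡ 40 (mod 199)
12^8 ≡ 40^2 = 1600 ≡ 8 (mod 199)
12^16 ≡ 8^2 = 64 ≡ 64 (mod 199)
12^32 ≡ 64^2 = 4096 ≡ 116 (mod 199)
12^64 ≡ 116^2 = 13456 ≡ 123 (mod 199)
99 = 64 + 32 + 2 + 1 in binary powers of 2.
So 12^99 ≡ 123 · 116 · 144 · 12 ≡ 198 (mod 199).
Since 12^d ≡ 198 (mod 199), base 12 does not prove 199 composite.

198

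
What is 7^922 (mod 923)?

4

7^1 ≡ 7 (mod 923)
7^2 ≡ 7^2 = 49 ≡ 49 (mod 923)
7^4 ≡ 49^2 = 2401 ≡ 555 (mod 923)
7^8 ≡ 555^2 = 308025 ≡ 666 (mod 923)
7^16 ≡ 666^2 = 443556 ≡ 516 (mod 923)
7^32 ≡ 516^2 = 266256 ≡ 432 (mod 923)
7^64 ≡ 432^2 = 186624 ≡ 178 (mod 923)
7^128 ≡ 178^2 = 31684 ≡ 302 (mod 923)
7^256 ≡ 302^2 = 91204 ≡ 750 (mod 923)
7^512 ≡ 750^2 = 562500 ≡ 393 (mod 923)
922 = 512 + 256 + 128 + 16 + 8 + 2 in binary powers of 2.
So 7^922 ≡ 393 · 750 · 302 · 516 · 666 · 49 ≡ 4 (mod 923).
Since 4 ≠ 1, base 7 is a Fermat witness: 923 is composite.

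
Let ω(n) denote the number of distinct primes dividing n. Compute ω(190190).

6

190190 = 2 · 95095
95095 = 5 · 19019
19019 = 7 · 2717
2717 = 11 · 247
247 = 13 · 19
190190 = 2 · 5 · 7 · 11 · 13 · 19, which has 6 distinct prime factors.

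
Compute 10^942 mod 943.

469

10^1 ≡ 10 (mod 943)
10^2 ≡ 10^2 = 100 ≡ 100 (mod 943)
10^4 ≡ 100^2 = 10000 ≡ 570 (mod 943)
10^8 ≡ 570^2 = 324900 ≡ 508 (mod 943)
10^16 ≡ 508^2 = 258064 ≡ 625 (mod 943)
10^32 ≡ 625^2 = 390625 ≡ 223 (mod 943)
10^64 ≡ 223^2 = 49729 ≡ 693 (mod 943)
10^128 ≡ 693^2 = 480249 ≡ 262 (mod 943)
10^256 ≡ 262^2 = 68644 ≡ 748 (mod 943)
10^512 ≡ 748^2 = 559504 ≡ 305 (mod 943)
942 = 512 + 256 + 128 + 32 + 8 + 4 + 2 in binary powers of 2.
So 10^942 ≡ 305 · 748 · 262 · 223 · 508 · 570 · 100 ≡ 469 (mod 943).
Since 469 ≠ 1, base 10 is a Fermat witness: 943 is composite.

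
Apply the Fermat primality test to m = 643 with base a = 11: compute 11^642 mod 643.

11^1 ≡ 11 (mod 643)
11^2 ≡ 11^2 = 121 ≡ 121 (mod 643)
11^4 ≡ 121^2 = 14641 ≡ 495 (mod 643)
11^8 ≡ 495^2 = 245025 ≡ 42 (mod 643)
11^16 ≡ 42^2 = 1764 ≡ 478 (mod 643)
11^32 ≡ 478^2 = 228484 ≡ 219 (mod 643)
11^64 ≡ 219^2 = 47961 ≡ 379 (mod 643)
11^128 ≡ 379^2 = 143641 ≡ 252 (mod 643)
11^256 ≡ 252^2 = 63504 ≡ 490 (mod 643)
11^512 ≡ 490^2 = 240100 ≡ 261 (mod 643)
642 = 512 + 128 + 2 in binary powers of 2.
So 11^642 ≡ 261 · 252 · 121 ≡ 1 (mod 643).
Since the result is 1, base 11 gives no evidence that 643 is composite.

1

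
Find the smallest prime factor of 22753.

61

22753 is odd.
Digit sum 19, not divisible by 3.
Ends in 3: not divisible by 5.
7: 22753 = 7·3250 + 3
11: 22753 = 11·2068 + 5
13: 22753 = 13·1750 + 3
17: 22753 = 17·1338 + 7
19: 22753 = 19·1197 + 10
23: 22753 = 23·989 + 6
29: 22753 = 29·784 + 17
31: 22753 = 31·733 + 30
37: 22753 = 37·614 + 35
41: 22753 = 41·554 + 39
43: 22753 = 43·529 + 6
47: 22753 = 47·484 + 5
53: 22753 = 53·429 + 16
59: 22753 = 59·385 + 38
61: 22753 = 61·373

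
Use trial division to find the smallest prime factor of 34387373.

97

34387373 is odd.
Digit sum 38, not divisible by 3.
Ends in 3: not divisible by 5.
7: 34387373 = 7·4912481 + 6
11: 34387373 = 11·3126124 + 9
13: 34387373 = 13·2645182 + 7
17: 34387373 = 17·2022786 + 11
19: 34387373 = 19·1809861 + 14
23: 34387373 = 23·1495103 + 4
29: 34387373 = 29·1185771 + 14
31: 34387373 = 31·1109270 + 3
37: 34387373 = 37·929388 + 17
41: 34387373 = 41·838716 + 17
43: 34387373 = 43·799706 + 15
47: 34387373 = 47·731646 + 11
53: 34387373 = 53·648818 + 19
59: 34387373 = 59·582836 + 49
61: 34387373 = 61·563727 + 26
67: 34387373 = 67·513244 + 25
71: 34387373 = 71·484329 + 14
73: 34387373 = 73·471059 + 66
79: 34387373 = 79·435283 + 16
83: 34387373 = 83·414305 + 58
89: 34387373 = 89·386374 + 87
97: 34387373 = 97·354509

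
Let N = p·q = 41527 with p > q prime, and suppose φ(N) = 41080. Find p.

317

φ(n) = (p−1)(q−1) = n − (p+q) + 1, so p + q = 41527 − 41080 + 1 = 448.
p and q are the roots of t² − 448t + 41527 = 0.
Discriminant: 448² − 4·41527 = 200704 − 166108 = 34596; √34596 = 186.
q = (448 − 186)/2 = 131, p = (448 + 186)/2 = 317.
Check: 131 · 317 = 41527.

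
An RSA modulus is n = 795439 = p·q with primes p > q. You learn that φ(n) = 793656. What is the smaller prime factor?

877

φ(n) = (p−1)(q−1) = n − (p+q) + 1, so p + q = 795439 − 793656 + 1 = 1784.
p and q are the roots of t² − 1784t + 795439 = 0.
Discriminant: 1784² − 4·795439 = 3182656 − 3181756 = 900; √900 = 30.
q = (1784 − 30)/2 = 877, p = (1784 + 30)/2 = 907.
Check: 877 · 907 = 795439.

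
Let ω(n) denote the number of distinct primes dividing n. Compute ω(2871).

2871 = 3^2 · 319
319 = 11 · 29
2871 = 3^2 · 11 · 29, which has 3 distinct prime factors.

3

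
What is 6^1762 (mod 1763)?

651

6^1 ≡ 6 (mod 1763)
6^2 ≡ 6^2 = 36 ≡ 36 (mod 1763)
6^4 ≡ 36^2 = 1296 ≡ 1296 (mod 1763)
6^8 ≡ 1296^2 = 1679616 ≡ 1240 (mod 1763)
6^16 ≡ 1240^2 = 1537600 ≡ 264 (mod 1763)
6^32 ≡ 264^2 = 69696 ≡ 939 (mod 1763)
6^64 ≡ 939^2 = 881721 ≡ 221 (mod 1763)
6^128 ≡ 221^2 = 48841 ≡ 1240 (mod 1763)
6^256 ≡ 1240^2 = 1537600 ≡ 264 (mod 1763)
6^512 ≡ 264^2 = 69696 ≡ 939 (mod 1763)
6^1024 ≡ 939^2 = 881721 ≡ 221 (mod 1763)
1762 = 1024 + 512 + 128 + 64 + 32 + 2 in binary powers of 2.
So 6^1762 ≡ 221 · 939 · 1240 · 221 · 939 · 36 ≡ 651 (mod 1763).
Since 651 ≠ 1, base 6 is a Fermat witness: 1763 is composite.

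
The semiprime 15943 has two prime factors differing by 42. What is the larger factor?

149

Since p = q + 42, we have 15943 = q(q + 42), so q² + 42q − 15943 = 0.
Discriminant: 42² + 4·15943 = 1764 + 63772 = 65536; √65536 = 256.
q = (−42 + 256)/2 = 107, and p = q + 42 = 149.
Check: 107 · 149 = 15943.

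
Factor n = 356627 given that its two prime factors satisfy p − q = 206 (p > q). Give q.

Since p = q + 206, we have 356627 = q(q + 206), so q² + 206q − 356627 = 0.
Discriminant: 206² + 4·356627 = 42436 + 1426508 = 1468944; √1468944 = 1212.
q = (−206 + 1212)/2 = 503, and p = q + 206 = 709.
Check: 503 · 709 = 356627.

503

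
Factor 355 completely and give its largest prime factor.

71

355 = 5 · 71
71 is prime.
So 355 = 5 · 71; the largest prime factor is 71.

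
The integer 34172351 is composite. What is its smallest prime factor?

89

34172351 is odd.
Digit sum 26, not divisible by 3.
Ends in 1: not divisible by 5.
7: 34172351 = 7·4881764 + 3
11: 34172351 = 11·3106577 + 4
13: 34172351 = 13·2628642 + 5
17: 34172351 = 17·2010138 + 5
19: 34172351 = 19·1798544 + 15
23: 34172351 = 23·1485754 + 9
29: 34172351 = 29·1178356 + 27
31: 34172351 = 31·1102333 + 28
37: 34172351 = 37·923577 + 2
41: 34172351 = 41·833471 + 40
43: 34172351 = 43·794705 + 36
47: 34172351 = 47·727071 + 14
53: 34172351 = 53·644761 + 18
59: 34172351 = 59·579192 + 23
61: 34172351 = 61·560202 + 29
67: 34172351 = 67·510035 + 6
71: 34172351 = 71·481300 + 51
73: 34172351 = 73·468114 + 29
79: 34172351 = 79·432561 + 32
83: 34172351 = 83·411715 + 6
89: 34172351 = 89·383959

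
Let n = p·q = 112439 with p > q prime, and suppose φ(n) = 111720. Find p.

491

φ(n) = (p−1)(q−1) = n − (p+q) + 1, so p + q = 112439 − 111720 + 1 = 720.
p and q are the roots of t² − 720t + 112439 = 0.
Discriminant: 720² − 4·112439 = 518400 − 449756 = 68644; √68644 = 262.
q = (720 − 262)/2 = 229, p = (720 + 262)/2 = 491.
Check: 229 · 491 = 112439.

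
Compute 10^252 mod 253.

177

10^1 ≡ 10 (mod 253)
10^2 ≡ 10^2 = 100 ≡ 100 (mod 253)
10^4 ≡ 100^2 = 10000 ≡ 133 (mod 253)
10^8 ≡ 133^2 = 17689 ≡ 232 (mod 253)
10^16 ≡ 232^2 = 53824 ≡ 188 (mod 253)
10^32 ≡ 188^2 = 35344 ≡ 177 (mod 253)
10^64 ≡ 177^2 = 31329 ≡ 210 (mod 253)
10^128 ≡ 210^2 = 44100 ≡ 78 (mod 253)
252 = 128 + 64 + 32 + 16 + 8 + 4 in binary powers of 2.
So 10^252 ≡ 78 · 210 · 177 · 188 · 232 · 133 ≡ 177 (mod 253).
Since 177 ≠ 1, base 10 is a Fermat witness: 253 is composite.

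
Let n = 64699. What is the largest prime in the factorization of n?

64699 = 23 · 2813
2813 = 29 · 97
97 is prime.
So 64699 = 23 · 29 · 97; the largest prime factor is 97.

97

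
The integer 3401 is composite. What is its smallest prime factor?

19

3401 is odd.
Digit sum 8, not divisible by 3.
Ends in 1: not divisible by 5.
7: 3401 = 7·485 + 6
11: 3401 = 11·309 + 2
13: 3401 = 13·261 + 8
17: 3401 = 17·200 + 1
19: 3401 = 19·179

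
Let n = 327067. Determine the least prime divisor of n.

327067 is odd.
Digit sum 25, not divisible by 3.
Ends in 7: not divisible by 5.
7: 327067 = 7·46723 + 6
11: 327067 = 11·29733 + 4
13: 327067 = 13·25159

13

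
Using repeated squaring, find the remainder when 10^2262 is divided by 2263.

10^1 ≡ 10 (mod 2263)
10^2 ≡ 10^2 = 100 ≡ 100 (mod 2263)
10^4 ≡ 100^2 = 10000 ≡ 948 (mod 2263)
10^8 ≡ 948^2 = 898704 ≡ 293 (mod 2263)
10^16 ≡ 293^2 = 85849 ≡ 2118 (mod 2263)
10^32 ≡ 2118^2 = 4485924 ≡ 658 (mod 2263)
10^64 ≡ 658^2 = 432964 ≡ 731 (mod 2263)
10^128 ≡ 731^2 = 534361 ≡ 293 (mod 2263)
10^256 ≡ 293^2 = 85849 ≡ 2118 (mod 2263)
10^512 ≡ 2118^2 = 4485924 ≡ 658 (mod 2263)
10^1024 ≡ 658^2 = 432964 ≡ 731 (mod 2263)
10^2048 ≡ 731^2 = 534361 ≡ 293 (mod 2263)
2262 = 2048 + 128 + 64 + 16 + 4 + 2 in binary powers of 2.
So 10^2262 ≡ 293 · 293 · 731 · 2118 · 948 · 100 ≡ 2236 (mod 2263).
Since 2236 ≠ 1, base 10 is a Fermat witness: 2263 is composite.

2236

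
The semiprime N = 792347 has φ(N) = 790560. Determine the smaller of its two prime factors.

811

φ(n) = (p−1)(q−1) = n − (p+q) + 1, so p + q = 792347 − 790560 + 1 = 1788.
p and q are the roots of t² − 1788t + 792347 = 0.
Discriminant: 1788² − 4·792347 = 3196944 − 3169388 = 27556; √27556 = 166.
q = (1788 − 166)/2 = 811, p = (1788 + 166)/2 = 977.
Check: 811 · 977 = 792347.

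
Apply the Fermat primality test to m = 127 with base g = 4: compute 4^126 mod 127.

1

4^1 ≡ 4 (mod 127)
4^2 ≡ 4^2 = 16 ≡ 16 (mod 127)
4^4 ≡ 16^2 = 256 ≡ 2 (mod 127)
4^8 ≡ 2^2 = 4 ≡ 4 (mod 127)
4^16 ≡ 4^2 = 16 ≡ 16 (mod 127)
4^32 ≡ 16^2 = 256 ≡ 2 (mod 127)
4^64 ≡ 2^2 = 4 ≡ 4 (mod 127)
126 = 64 + 32 + 16 + 8 + 4 + 2 in binary powers of 2.
So 4^126 ≡ 4 · 2 · 16 · 4 · 2 · 16 ≡ 1 (mod 127).
Since the result is 1, base 4 gives no evidence that 127 is composite.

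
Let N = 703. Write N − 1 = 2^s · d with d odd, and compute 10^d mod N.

75

703 − 1 = 702 = 2^1 · 351, so d = 351.
10^1 ≡ 10 (mod 703)
10^2 ≡ 10^2 = 100 ≡ 100 (mod 703)
10^4 ≡ 100^2 = 10000 ≡ 158 (mod 703)
10^8 ≡ 158^2 = 24964 ≡ 359 (mod 703)
10^16 ≡ 359^2 = 128881 ≡ 232 (mod 703)
10^32 ≡ 232^2 = 53824 ≡ 396 (mod 703)
10^64 ≡ 396^2 = 156816 ≡ 47 (mod 703)
10^128 ≡ 47^2 = 2209 ≡ 100 (mod 703)
10^256 ≡ 100^2 = 10000 ≡ 158 (mod 703)
351 = 256 + 64 + 16 + 8 + 4 + 2 + 1 in binary powers of 2.
So 10^351 ≡ 158 · 47 · 232 · 359 · 158 · 100 · 10 ≡ 75 (mod 703).
Squaring chain: 75; never reaches −1, so base 10 is a Miller–Rabin witness that 703 is composite.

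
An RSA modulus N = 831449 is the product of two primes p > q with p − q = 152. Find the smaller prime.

Since p = q + 152, we have 831449 = q(q + 152), so q² + 152q − 831449 = 0.
Discriminant: 152² + 4·831449 = 23104 + 3325796 = 3348900; √3348900 = 1830.
q = (−152 + 1830)/2 = 839, and p = q + 152 = 991.
Check: 839 · 991 = 831449.

839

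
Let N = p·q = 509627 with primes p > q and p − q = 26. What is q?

Since p = q + 26, we have 509627 = q(q + 26), so q² + 26q − 509627 = 0.
Discriminant: 26² + 4·509627 = 676 + 2038508 = 2039184; √2039184 = 1428.
q = (−26 + 1428)/2 = 701, and p = q + 26 = 727.
Check: 701 · 727 = 509627.

701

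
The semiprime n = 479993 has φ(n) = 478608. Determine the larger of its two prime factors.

709

φ(n) = (p−1)(q−1) = n − (p+q) + 1, so p + q = 479993 − 478608 + 1 = 1386.
p and q are the roots of t² − 1386t + 479993 = 0.
Discriminant: 1386² − 4·479993 = 1920996 − 1919972 = 1024; √1024 = 32.
q = (1386 − 32)/2 = 677, p = (1386 + 32)/2 = 709.
Check: 677 · 709 = 479993.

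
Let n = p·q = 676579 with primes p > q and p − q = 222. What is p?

Since p = q + 222, we have 676579 = q(q + 222), so q² + 222q − 676579 = 0.
Discriminant: 222² + 4·676579 = 49284 + 2706316 = 2755600; √2755600 = 1660.
q = (−222 + 1660)/2 = 719, and p = q + 222 = 941.
Check: 719 · 941 = 676579.

941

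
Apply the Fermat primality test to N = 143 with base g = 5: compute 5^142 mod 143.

5^1 ≡ 5 (mod 143)
5^2 ≡ 5^2 = 25 ≡ 25 (mod 143)
5^4 ≡ 25^2 = 625 ≡ 53 (mod 143)
5^8 ≡ 53^2 = 2809 ≡ 92 (mod 143)
5^16 ≡ 92^2 = 8464 ≡ 27 (mod 143)
5^32 ≡ 27^2 = 729 ≡ 14 (mod 143)
5^64 ≡ 14^2 = 196 ≡ 53 (mod 143)
5^128 ≡ 53^2 = 2809 ≡ 92 (mod 143)
142 = 128 + 8 + 4 + 2 in binary powers of 2.
So 5^142 ≡ 92 · 92 · 53 · 25 ≡ 25 (mod 143).
Since 25 ≠ 1, base 5 is a Fermat witness: 143 is composite.

25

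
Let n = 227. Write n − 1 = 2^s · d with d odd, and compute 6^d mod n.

227 − 1 = 226 = 2^1 · 113, so d = 113.
6^1 ≡ 6 (mod 227)
6^2 ≡ 6^2 = 36 ≡ 36 (mod 227)
6^4 ≡ 36^2 = 1296 ≡ 161 (mod 227)
6^8 ≡ 161^2 = 25921 ≡ 43 (mod 227)
6^16 ≡ 43^2 = 1849 ≡ 33 (mod 227)
6^32 ≡ 33^2 = 1089 ≡ 181 (mod 227)
6^64 ≡ 181^2 = 32761 ≡ 73 (mod 227)
113 = 64 + 32 + 16 + 1 in binary powers of 2.
So 6^113 ≡ 73 · 181 · 33 · 6 ≡ 226 (mod 227).
Since 6^d ≡ 226 (mod 227), base 6 does not prove 227 composite.

226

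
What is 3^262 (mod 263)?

1

3^1 ≡ 3 (mod 263)
3^2 ≡ 3^2 = 9 ≡ 9 (mod 263)
3^4 ≡ 9^2 = 81 ≡ 81 (mod 263)
3^8 ≡ 81^2 = 6561 ≡ 249 (mod 263)
3^16 ≡ 249^2 = 62001 ≡ 196 (mod 263)
3^32 ≡ 196^2 = 38416 ≡ 18 (mod 263)
3^64 ≡ 18^2 = 324 ≡ 61 (mod 263)
3^128 ≡ 61^2 = 3721 ≡ 39 (mod 263)
3^256 ≡ 39^2 = 1521 ≡ 206 (mod 263)
262 = 256 + 4 + 2 in binary powers of 2.
So 3^262 ≡ 206 · 81 · 9 ≡ 1 (mod 263).
Since the result is 1, base 3 gives no evidence that 263 is composite.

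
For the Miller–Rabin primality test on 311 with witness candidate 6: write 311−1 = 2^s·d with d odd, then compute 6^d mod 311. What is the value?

1

311 − 1 = 310 = 2^1 · 155, so d = 155.
6^1 ≡ 6 (mod 311)
6^2 ≡ 6^2 = 36 ≡ 36 (mod 311)
6^4 ≡ 36^2 = 1296 ≡ 52 (mod 311)
6^8 ≡ 52^2 = 2704 ≡ 216 (mod 311)
6^16 ≡ 216^2 = 46656 ≡ 6 (mod 311)
6^32 ≡ 6^2 = 36 ≡ 36 (mod 311)
6^64 ≡ 36^2 = 1296 ≡ 52 (mod 311)
6^128 ≡ 52^2 = 2704 ≡ 216 (mod 311)
155 = 128 + 16 + 8 + 2 + 1 in binary powers of 2.
So 6^155 ≡ 216 · 6 · 216 · 36 · 6 ≡ 1 (mod 311).
Since 6^d ≡ 1 (mod 311), base 6 does not prove 311 composite.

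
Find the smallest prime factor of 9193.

9193 is odd.
Digit sum 22, not divisible by 3.
Ends in 3: not divisible by 5.
7: 9193 = 7·1313 + 2
11: 9193 = 11·835 + 8
13: 9193 = 13·707 + 2
17: 9193 = 17·540 + 13
19: 9193 = 19·483 + 16
23: 9193 = 23·399 + 16
29: 9193 = 29·317

29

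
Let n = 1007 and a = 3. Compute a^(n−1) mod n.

188

3^1 ≡ 3 (mod 1007)
3^2 ≡ 3^2 = 9 ≡ 9 (mod 1007)
3^4 ≡ 9^2 = 81 ≡ 81 (mod 1007)
3^8 ≡ 81^2 = 6561 ≡ 519 (mod 1007)
3^16 ≡ 519^2 = 269361 ≡ 492 (mod 1007)
3^32 ≡ 492^2 = 242064 ≡ 384 (mod 1007)
3^64 ≡ 384^2 = 147456 ≡ 434 (mod 1007)
3^128 ≡ 434^2 = 188356 ≡ 47 (mod 1007)
3^256 ≡ 47^2 = 2209 ≡ 195 (mod 1007)
3^512 ≡ 195^2 = 38025 ≡ 766 (mod 1007)
1006 = 512 + 256 + 128 + 64 + 32 + 8 + 4 + 2 in binary powers of 2.
So 3^1006 ≡ 766 · 195 · 47 · 434 · 384 · 519 · 81 · 9 ≡ 188 (mod 1007).
Since 188 ≠ 1, base 3 is a Fermat witness: 1007 is composite.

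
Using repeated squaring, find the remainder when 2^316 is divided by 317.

1

2^1 ≡ 2 (mod 317)
2^2 ≡ 2^2 = 4 ≡ 4 (mod 317)
2^4 ≡ 4^2 = 16 ≡ 16 (mod 317)
2^8 ≡ 16^2 = 256 ≡ 256 (mod 317)
2^16 ≡ 256^2 = 65536 ≡ 234 (mod 317)
2^32 ≡ 234^2 = 54756 ≡ 232 (mod 317)
2^64 ≡ 232^2 = 53824 ≡ 251 (mod 317)
2^128 ≡ 251^2 = 63001 ≡ 235 (mod 317)
2^256 ≡ 235^2 = 55225 ≡ 67 (mod 317)
316 = 256 + 32 + 16 + 8 + 4 in binary powers of 2.
So 2^316 ≡ 67 · 232 · 234 · 256 · 16 ≡ 1 (mod 317).
Since the result is 1, base 2 gives no evidence that 317 is composite.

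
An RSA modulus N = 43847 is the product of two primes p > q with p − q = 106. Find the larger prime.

Since p = q + 106, we have 43847 = q(q + 106), so q² + 106q − 43847 = 0.
Discriminant: 106² + 4·43847 = 11236 + 175388 = 186624; √186624 = 432.
q = (−106 + 432)/2 = 163, and p = q + 106 = 269.
Check: 163 · 269 = 43847.

269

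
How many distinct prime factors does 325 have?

325 = 5^2 · 13
325 = 5^2 · 13, which has 2 distinct prime factors.

2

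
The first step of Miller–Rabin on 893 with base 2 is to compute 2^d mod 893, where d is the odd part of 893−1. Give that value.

394

893 − 1 = 892 = 2^2 · 223, so d = 223.
2^1 ≡ 2 (mod 893)
2^2 ≡ 2^2 = 4 ≡ 4 (mod 893)
2^4 ≡ 4^2 = 16 ≡ 16 (mod 893)
2^8 ≡ 16^2 = 256 ≡ 256 (mod 893)
2^16 ≡ 256^2 = 65536 ≡ 347 (mod 893)
2^32 ≡ 347^2 = 120409 ≡ 747 (mod 893)
2^64 ≡ 747^2 = 558009 ≡ 777 (mod 893)
2^128 ≡ 777^2 = 603729 ≡ 61 (mod 893)
223 = 128 + 64 + 16 + 8 + 4 + 2 + 1 in binary powers of 2.
So 2^223 ≡ 61 · 777 · 347 · 256 · 16 · 4 · 2 ≡ 394 (mod 893).
Squaring chain: 394 → 747; never reaches −1, so base 2 is a Miller–Rabin witness that 893 is composite.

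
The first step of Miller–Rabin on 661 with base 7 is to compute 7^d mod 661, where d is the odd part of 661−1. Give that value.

555

661 − 1 = 660 = 2^2 · 165, so d = 165.
7^1 ≡ 7 (mod 661)
7^2 ≡ 7^2 = 49 ≡ 49 (mod 661)
7^4 ≡ 49^2 = 2401 ≡ 418 (mod 661)
7^8 ≡ 418^2 = 174724 ≡ 220 (mod 661)
7^16 ≡ 220^2 = 48400 ≡ 147 (mod 661)
7^32 ≡ 147^2 = 21609 ≡ 457 (mod 661)
7^64 ≡ 457^2 = 208849 ≡ 634 (mod 661)
7^128 ≡ 634^2 = 401956 ≡ 68 (mod 661)
165 = 128 + 32 + 4 + 1 in binary powers of 2.
So 7^165 ≡ 68 · 457 · 418 · 7 ≡ 555 (mod 661).
Squaring chain: 555 → 660; reaches −1, so base 7 does not prove 661 composite.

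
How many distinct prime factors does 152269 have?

3

152269 = 13^2 · 901
901 = 17 · 53
152269 = 13^2 · 17 · 53, which has 3 distinct prime factors.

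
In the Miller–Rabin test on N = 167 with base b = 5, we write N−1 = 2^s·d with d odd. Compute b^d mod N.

167 − 1 = 166 = 2^1 · 83, so d = 83.
5^1 ≡ 5 (mod 167)
5^2 ≡ 5^2 = 25 ≡ 25 (mod 167)
5^4 ≡ 25^2 = 625 ≡ 124 (mod 167)
5^8 ≡ 124^2 = 15376 ≡ 12 (mod 167)
5^16 ≡ 12^2 = 144 ≡ 144 (mod 167)
5^32 ≡ 144^2 = 20736 ≡ 28 (mod 167)
5^64 ≡ 28^2 = 784 ≡ 116 (mod 167)
83 = 64 + 16 + 2 + 1 in binary powers of 2.
So 5^83 ≡ 116 · 144 · 25 · 5 ≡ 166 (mod 167).
Since 5^d ≡ 166 (mod 167), base 5 does not prove 167 composite.

166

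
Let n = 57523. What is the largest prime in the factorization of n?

61

57523 = 23 · 2501
2501 = 41 · 61
61 is prime.
So 57523 = 23 · 41 · 61; the largest prime factor is 61.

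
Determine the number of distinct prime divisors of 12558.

5

12558 = 2 · 6279
6279 = 3 · 2093
2093 = 7 · 299
299 = 13 · 23
12558 = 2 · 3 · 7 · 13 · 23, which has 5 distinct prime factors.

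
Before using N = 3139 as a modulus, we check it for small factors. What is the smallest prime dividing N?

3139 is odd.
Digit sum 16, not divisible by 3.
Ends in 9: not divisible by 5.
7: 3139 = 7·448 + 3
11: 3139 = 11·285 + 4
13: 3139 = 13·241 + 6
17: 3139 = 17·184 + 11
19: 3139 = 19·165 + 4
23: 3139 = 23·136 + 11
29: 3139 = 29·108 + 7
31: 3139 = 31·101 + 8
37: 3139 = 37·84 + 31
41: 3139 = 41·76 + 23
43: 3139 = 43·73

43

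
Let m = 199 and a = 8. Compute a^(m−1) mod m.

1

8^1 ≡ 8 (mod 199)
8^2 ≡ 8^2 = 64 ≡ 64 (mod 199)
8^4 ≡ 64^2 = 4096 ≡ 116 (mod 199)
8^8 ≡ 116^2 = 13456 ≡ 123 (mod 199)
8^16 ≡ 123^2 = 15129 ≡ 5 (mod 199)
8^32 ≡ 5^2 = 25 ≡ 25 (mod 199)
8^64 ≡ 25^2 = 625 ≡ 28 (mod 199)
8^128 ≡ 28^2 = 784 ≡ 187 (mod 199)
198 = 128 + 64 + 4 + 2 in binary powers of 2.
So 8^198 ≡ 187 · 28 · 116 · 64 ≡ 1 (mod 199).
Since the result is 1, base 8 gives no evidence that 199 is composite.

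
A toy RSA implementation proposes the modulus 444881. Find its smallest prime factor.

444881 is odd.
Digit sum 29, not divisible by 3.
Ends in 1: not divisible by 5.
7: 444881 = 7·63554 + 3
11: 444881 = 11·40443 + 8
13: 444881 = 13·34221 + 8
17: 444881 = 17·26169 + 8
19: 444881 = 19·23414 + 15
23: 444881 = 23·19342 + 15
29: 444881 = 29·15340 + 21
31: 444881 = 31·14351

31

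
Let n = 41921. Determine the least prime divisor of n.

41921 is odd.
Digit sum 17, not divisible by 3.
Ends in 1: not divisible by 5.
7: 41921 = 7·5988 + 5
11: 41921 = 11·3811

11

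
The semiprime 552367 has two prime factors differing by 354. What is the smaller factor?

Since p = q + 354, we have 552367 = q(q + 354), so q² + 354q − 552367 = 0.
Discriminant: 354² + 4·552367 = 125316 + 2209468 = 2334784; √2334784 = 1528.
q = (−354 + 1528)/2 = 587, and p = q + 354 = 941.
Check: 587 · 941 = 552367.

587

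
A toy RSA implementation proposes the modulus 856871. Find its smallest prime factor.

31

856871 is odd.
Digit sum 35, not divisible by 3.
Ends in 1: not divisible by 5.
7: 856871 = 7·122410 + 1
11: 856871 = 11·77897 + 4
13: 856871 = 13·65913 + 2
17: 856871 = 17·50404 + 3
19: 856871 = 19·45098 + 9
23: 856871 = 23·37255 + 6
29: 856871 = 29·29547 + 8
31: 856871 = 31·27641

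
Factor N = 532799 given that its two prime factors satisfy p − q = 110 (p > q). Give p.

787

Since p = q + 110, we have 532799 = q(q + 110), so q² + 110q − 532799 = 0.
Discriminant: 110² + 4·532799 = 12100 + 2131196 = 2143296; √2143296 = 1464.
q = (−110 + 1464)/2 = 677, and p = q + 110 = 787.
Check: 677 · 787 = 532799.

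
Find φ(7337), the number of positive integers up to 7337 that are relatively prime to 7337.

Factor: 7337 = 11 · 23 · 29.
φ(7337) = (11−1) · (23−1) · (29−1) = 10 · 22 · 28 = 6160.

6160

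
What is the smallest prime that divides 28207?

28207 is odd.
Digit sum 19, not divisible by 3.
Ends in 7: not divisible by 5.
7: 28207 = 7·4029 + 4
11: 28207 = 11·2564 + 3
13: 28207 = 13·2169 + 10
17: 28207 = 17·1659 + 4
19: 28207 = 19·1484 + 11
23: 28207 = 23·1226 + 9
29: 28207 = 29·972 + 19
31: 28207 = 31·909 + 28
37: 28207 = 37·762 + 13
41: 28207 = 41·687 + 40
43: 28207 = 43·655 + 42
47: 28207 = 47·600 + 7
53: 28207 = 53·532 + 11
59: 28207 = 59·478 + 5
61: 28207 = 61·462 + 25
67: 28207 = 67·421

67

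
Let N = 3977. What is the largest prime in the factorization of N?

3977 = 41 · 97
97 is prime.
So 3977 = 41 · 97; the largest prime factor is 97.

97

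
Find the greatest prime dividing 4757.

71

4757 = 67 · 71
71 is prime.
So 4757 = 67 · 71; the largest prime factor is 71.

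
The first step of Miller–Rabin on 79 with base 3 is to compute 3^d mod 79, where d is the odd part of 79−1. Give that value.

79 − 1 = 78 = 2^1 · 39, so d = 39.
3^1 ≡ 3 (mod 79)
3^2 ≡ 3^2 = 9 ≡ 9 (mod 79)
3^4 ≡ 9^2 = 81 ≡ 2 (mod 79)
3^8 ≡ 2^2 = 4 ≡ 4 (mod 79)
3^16 ≡ 4^2 = 16 ≡ 16 (mod 79)
3^32 ≡ 16^2 = 256 ≡ 19 (mod 79)
39 = 32 + 4 + 2 + 1 in binary powers of 2.
So 3^39 ≡ 19 · 2 · 9 · 3 ≡ 78 (mod 79).
Since 3^d ≡ 78 (mod 79), base 3 does not prove 79 composite.

78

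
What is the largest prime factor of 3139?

73

3139 = 43 · 73
73 is prime.
So 3139 = 43 · 73; the largest prime factor is 73.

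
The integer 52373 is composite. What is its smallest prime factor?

83

52373 is odd.
Digit sum 20, not divisible by 3.
Ends in 3: not divisible by 5.
7: 52373 = 7·7481 + 6
11: 52373 = 11·4761 + 2
13: 52373 = 13·4028 + 9
17: 52373 = 17·3080 + 13
19: 52373 = 19·2756 + 9
23: 52373 = 23·2277 + 2
29: 52373 = 29·1805 + 28
31: 52373 = 31·1689 + 14
37: 52373 = 37·1415 + 18
41: 52373 = 41·1277 + 16
43: 52373 = 43·1217 + 42
47: 52373 = 47·1114 + 15
53: 52373 = 53·988 + 9
59: 52373 = 59·887 + 40
61: 52373 = 61·858 + 35
67: 52373 = 67·781 + 46
71: 52373 = 71·737 + 46
73: 52373 = 73·717 + 32
79: 52373 = 79·662 + 75
83: 52373 = 83·631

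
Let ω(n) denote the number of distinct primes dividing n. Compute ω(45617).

45617 = 11^2 · 377
377 = 13 · 29
45617 = 11^2 · 13 · 29, which has 3 distinct prime factors.

3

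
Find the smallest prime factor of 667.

667 is odd.
Digit sum 19, not divisible by 3.
Ends in 7: not divisible by 5.
7: 667 = 7·95 + 2
11: 667 = 11·60 + 7
13: 667 = 13·51 + 4
17: 667 = 17·39 + 4
19: 667 = 19·35 + 2
23: 667 = 23·29

23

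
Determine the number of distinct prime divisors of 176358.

176358 = 2 · 88179
88179 = 3 · 29393
29393 = 7 · 4199
4199 = 13 · 323
323 = 17 · 19
176358 = 2 · 3 · 7 · 13 · 17 · 19, which has 6 distinct prime factors.

6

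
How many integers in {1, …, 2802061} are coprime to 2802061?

Factor: 2802061 = 113 · 137 · 181.
φ(2802061) = (113−1) · (137−1) · (181−1) = 112 · 136 · 180 = 2741760.

2741760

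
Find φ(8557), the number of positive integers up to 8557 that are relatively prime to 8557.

Factor: 8557 = 43 · 199.
φ(8557) = (43−1) · (199−1) = 42 · 198 = 8316.

8316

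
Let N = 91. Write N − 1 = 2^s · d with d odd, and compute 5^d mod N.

83

91 − 1 = 90 = 2^1 · 45, so d = 45.
5^1 ≡ 5 (mod 91)
5^2 ≡ 5^2 = 25 ≡ 25 (mod 91)
5^4 ≡ 25^2 = 625 ≡ 79 (mod 91)
5^8 ≡ 79^2 = 6241 ≡ 53 (mod 91)
5^16 ≡ 53^2 = 2809 ≡ 79 (mod 91)
5^32 ≡ 79^2 = 6241 ≡ 53 (mod 91)
45 = 32 + 8 + 4 + 1 in binary powers of 2.
So 5^45 ≡ 53 · 53 · 79 · 5 ≡ 83 (mod 91).
Squaring chain: 83; never reaches −1, so base 5 is a Miller–Rabin witness that 91 is composite.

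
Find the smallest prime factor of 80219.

80219 is odd.
Digit sum 20, not divisible by 3.
Ends in 9: not divisible by 5.
7: 80219 = 7·11459 + 6
11: 80219 = 11·7292 + 7
13: 80219 = 13·6170 + 9
17: 80219 = 17·4718 + 13
19: 80219 = 19·4222 + 1
23: 80219 = 23·3487 + 18
29: 80219 = 29·2766 + 5
31: 80219 = 31·2587 + 22
37: 80219 = 37·2168 + 3
41: 80219 = 41·1956 + 23
43: 80219 = 43·1865 + 24
47: 80219 = 47·1706 + 37
53: 80219 = 53·1513 + 30
59: 80219 = 59·1359 + 38
61: 80219 = 61·1315 + 4
67: 80219 = 67·1197 + 20
71: 80219 = 71·1129 + 60
73: 80219 = 73·1098 + 65
79: 80219 = 79·1015 + 34
83: 80219 = 83·966 + 41
89: 80219 = 89·901 + 30
97: 80219 = 97·827

97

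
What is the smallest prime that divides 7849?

7849 is odd.
Digit sum 28, not divisible by 3.
Ends in 9: not divisible by 5.
7: 7849 = 7·1121 + 2
11: 7849 = 11·713 + 6
13: 7849 = 13·603 + 10
17: 7849 = 17·461 + 12
19: 7849 = 19·413 + 2
23: 7849 = 23·341 + 6
29: 7849 = 29·270 + 19
31: 7849 = 31·253 + 6
37: 7849 = 37·212 + 5
41: 7849 = 41·191 + 18
43: 7849 = 43·182 + 23
47: 7849 = 47·167

47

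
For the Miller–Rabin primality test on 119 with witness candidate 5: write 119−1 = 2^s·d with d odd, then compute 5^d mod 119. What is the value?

45

119 − 1 = 118 = 2^1 · 59, so d = 59.
5^1 ≡ 5 (mod 119)
5^2 ≡ 5^2 = 25 ≡ 25 (mod 119)
5^4 ≡ 25^2 = 625 ≡ 30 (mod 119)
5^8 ≡ 30^2 = 900 ≡ 67 (mod 119)
5^16 ≡ 67^2 = 4489 ≡ 86 (mod 119)
5^32 ≡ 86^2 = 7396 ≡ 18 (mod 119)
59 = 32 + 16 + 8 + 2 + 1 in binary powers of 2.
So 5^59 ≡ 18 · 86 · 67 · 25 · 5 ≡ 45 (mod 119).
Squaring chain: 45; never reaches −1, so base 5 is a Miller–Rabin witness that 119 is composite.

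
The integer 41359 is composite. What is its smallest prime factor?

41359 is odd.
Digit sum 22, not divisible by 3.
Ends in 9: not divisible by 5.
7: 41359 = 7·5908 + 3
11: 41359 = 11·3759 + 10
13: 41359 = 13·3181 + 6
17: 41359 = 17·2432 + 15
19: 41359 = 19·2176 + 15
23: 41359 = 23·1798 + 5
29: 41359 = 29·1426 + 5
31: 41359 = 31·1334 + 5
37: 41359 = 37·1117 + 30
41: 41359 = 41·1008 + 31
43: 41359 = 43·961 + 36
47: 41359 = 47·879 + 46
53: 41359 = 53·780 + 19
59: 41359 = 59·701

59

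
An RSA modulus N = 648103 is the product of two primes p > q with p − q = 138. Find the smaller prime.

739

Since p = q + 138, we have 648103 = q(q + 138), so q² + 138q − 648103 = 0.
Discriminant: 138² + 4·648103 = 19044 + 2592412 = 2611456; √2611456 = 1616.
q = (−138 + 1616)/2 = 739, and p = q + 138 = 877.
Check: 739 · 877 = 648103.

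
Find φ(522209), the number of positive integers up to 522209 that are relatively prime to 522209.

500656

Factor: 522209 = 53 · 59 · 167.
φ(522209) = (53−1) · (59−1) · (167−1) = 52 · 58 · 166 = 500656.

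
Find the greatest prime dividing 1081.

1081 = 23 · 47
47 is prime.
So 1081 = 23 · 47; the largest prime factor is 47.

47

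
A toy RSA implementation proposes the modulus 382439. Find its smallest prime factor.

382439 is odd.
Digit sum 29, not divisible by 3.
Ends in 9: not divisible by 5.
7: 382439 = 7·54634 + 1
11: 382439 = 11·34767 + 2
13: 382439 = 13·29418 + 5
17: 382439 = 17·22496 + 7
19: 382439 = 19·20128 + 7
23: 382439 = 23·16627 + 18
29: 382439 = 29·13187 + 16
31: 382439 = 31·12336 + 23
37: 382439 = 37·10336 + 7
41: 382439 = 41·9327 + 32
43: 382439 = 43·8893 + 40
47: 382439 = 47·8137

47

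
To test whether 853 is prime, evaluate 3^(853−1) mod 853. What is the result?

3^1 ≡ 3 (mod 853)
3^2 ≡ 3^2 = 9 ≡ 9 (mod 853)
3^4 ≡ 9^2 = 81 ≡ 81 (mod 853)
3^8 ≡ 81^2 = 6561 ≡ 590 (mod 853)
3^16 ≡ 590^2 = 348100 ≡ 76 (mod 853)
3^32 ≡ 76^2 = 5776 ≡ 658 (mod 853)
3^64 ≡ 658^2 = 432964 ≡ 493 (mod 853)
3^128 ≡ 493^2 = 243049 ≡ 797 (mod 853)
3^256 ≡ 797^2 = 635209 ≡ 577 (mod 853)
3^512 ≡ 577^2 = 332929 ≡ 259 (mod 853)
852 = 512 + 256 + 64 + 16 + 4 in binary powers of 2.
So 3^852 ≡ 259 · 577 · 493 · 76 · 81 ≡ 1 (mod 853).
Since the result is 1, base 3 gives no evidence that 853 is composite.

1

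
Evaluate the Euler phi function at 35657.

35280

Factor: 35657 = 181 · 197.
φ(35657) = (181−1) · (197−1) = 180 · 196 = 35280.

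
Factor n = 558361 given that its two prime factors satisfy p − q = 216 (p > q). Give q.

Since p = q + 216, we have 558361 = q(q + 216), so q² + 216q − 558361 = 0.
Discriminant: 216² + 4·558361 = 46656 + 2233444 = 2280100; √2280100 = 1510.
q = (−216 + 1510)/2 = 647, and p = q + 216 = 863.
Check: 647 · 863 = 558361.

647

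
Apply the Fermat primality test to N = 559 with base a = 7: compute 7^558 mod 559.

259

7^1 ≡ 7 (mod 559)
7^2 ≡ 7^2 = 49 ≡ 49 (mod 559)
7^4 ≡ 49^2 = 2401 ≡ 165 (mod 559)
7^8 ≡ 165^2 = 27225 ≡ 393 (mod 559)
7^16 ≡ 393^2 = 154449 ≡ 165 (mod 559)
7^32 ≡ 165^2 = 27225 ≡ 393 (mod 559)
7^64 ≡ 393^2 = 154449 ≡ 165 (mod 559)
7^128 ≡ 165^2 = 27225 ≡ 393 (mod 559)
7^256 ≡ 393^2 = 154449 ≡ 165 (mod 559)
7^512 ≡ 165^2 = 27225 ≡ 393 (mod 559)
558 = 512 + 32 + 8 + 4 + 2 in binary powers of 2.
So 7^558 ≡ 393 · 393 · 393 · 165 · 49 ≡ 259 (mod 559).
Since 259 ≠ 1, base 7 is a Fermat witness: 559 is composite.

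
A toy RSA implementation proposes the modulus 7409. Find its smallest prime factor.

7409 is odd.
Digit sum 20, not divisible by 3.
Ends in 9: not divisible by 5.
7: 7409 = 7·1058 + 3
11: 7409 = 11·673 + 6
13: 7409 = 13·569 + 12
17: 7409 = 17·435 + 14
19: 7409 = 19·389 + 18
23: 7409 = 23·322 + 3
29: 7409 = 29·255 + 14
31: 7409 = 31·239

31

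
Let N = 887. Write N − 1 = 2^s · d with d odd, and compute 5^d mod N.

886

887 − 1 = 886 = 2^1 · 443, so d = 443.
5^1 ≡ 5 (mod 887)
5^2 ≡ 5^2 = 25 ≡ 25 (mod 887)
5^4 ≡ 25^2 = 625 ≡ 625 (mod 887)
5^8 ≡ 625^2 = 390625 ≡ 345 (mod 887)
5^16 ≡ 345^2 = 119025 ≡ 167 (mod 887)
5^32 ≡ 167^2 = 27889 ≡ 392 (mod 887)
5^64 ≡ 392^2 = 153664 ≡ 213 (mod 887)
5^128 ≡ 213^2 = 45369 ≡ 132 (mod 887)
5^256 ≡ 132^2 = 17424 ≡ 571 (mod 887)
443 = 256 + 128 + 32 + 16 + 8 + 2 + 1 in binary powers of 2.
So 5^443 ≡ 571 · 132 · 392 · 167 · 345 · 25 · 5 ≡ 886 (mod 887).
Since 5^d ≡ 886 (mod 887), base 5 does not prove 887 composite.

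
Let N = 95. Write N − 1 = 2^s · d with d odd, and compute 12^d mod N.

8

95 − 1 = 94 = 2^1 · 47, so d = 47.
12^1 ≡ 12 (mod 95)
12^2 ≡ 12^2 = 144 ≡ 49 (mod 95)
12^4 ≡ 49^2 = 2401 ≡ 26 (mod 95)
12^8 ≡ 26^2 = 676 ≡ 11 (mod 95)
12^16 ≡ 11^2 = 121 ≡ 26 (mod 95)
12^32 ≡ 26^2 = 676 ≡ 11 (mod 95)
47 = 32 + 8 + 4 + 2 + 1 in binary powers of 2.
So 12^47 ≡ 11 · 11 · 26 · 49 · 12 ≡ 8 (mod 95).
Squaring chain: 8; never reaches −1, so base 12 is a Miller–Rabin witness that 95 is composite.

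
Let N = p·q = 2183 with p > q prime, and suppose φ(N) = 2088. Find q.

37

φ(n) = (p−1)(q−1) = n − (p+q) + 1, so p + q = 2183 − 2088 + 1 = 96.
p and q are the roots of t² − 96t + 2183 = 0.
Discriminant: 96² − 4·2183 = 9216 − 8732 = 484; √484 = 22.
q = (96 − 22)/2 = 37, p = (96 + 22)/2 = 59.
Check: 37 · 59 = 2183.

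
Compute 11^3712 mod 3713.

2453

11^1 ≡ 11 (mod 3713)
11^2 ≡ 11^2 = 121 ≡ 121 (mod 3713)
11^4 ≡ 121^2 = 14641 ≡ 3502 (mod 3713)
11^8 ≡ 3502^2 = 12264004 ≡ 3678 (mod 3713)
11^16 ≡ 3678^2 = 13527684 ≡ 1225 (mod 3713)
11^32 ≡ 1225^2 = 1500625 ≡ 573 (mod 3713)
11^64 ≡ 573^2 = 328329 ≡ 1585 (mod 3713)
11^128 ≡ 1585^2 = 2512225 ≡ 2237 (mod 3713)
11^256 ≡ 2237^2 = 5004169 ≡ 2758 (mod 3713)
11^512 ≡ 2758^2 = 7606564 ≡ 2340 (mod 3713)
11^1024 ≡ 2340^2 = 5475600 ≡ 2638 (mod 3713)
11^2048 ≡ 2638^2 = 6959044 ≡ 882 (mod 3713)
3712 = 2048 + 1024 + 512 + 128 in binary powers of 2.
So 11^3712 ≡ 882 · 2638 · 2340 · 2237 ≡ 2453 (mod 3713).
Since 2453 ≠ 1, base 11 is a Fermat witness: 3713 is composite.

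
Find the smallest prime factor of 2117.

29

2117 is odd.
Digit sum 11, not divisible by 3.
Ends in 7: not divisible by 5.
7: 2117 = 7·302 + 3
11: 2117 = 11·192 + 5
13: 2117 = 13·162 + 11
17: 2117 = 17·124 + 9
19: 2117 = 19·111 + 8
23: 2117 = 23·92 + 1
29: 2117 = 29·73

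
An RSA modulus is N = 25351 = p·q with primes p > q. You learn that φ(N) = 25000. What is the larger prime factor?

φ(n) = (p−1)(q−1) = n − (p+q) + 1, so p + q = 25351 − 25000 + 1 = 352.
p and q are the roots of t² − 352t + 25351 = 0.
Discriminant: 352² − 4·25351 = 123904 − 101404 = 22500; √22500 = 150.
q = (352 − 150)/2 = 101, p = (352 + 150)/2 = 251.
Check: 101 · 251 = 25351.

251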